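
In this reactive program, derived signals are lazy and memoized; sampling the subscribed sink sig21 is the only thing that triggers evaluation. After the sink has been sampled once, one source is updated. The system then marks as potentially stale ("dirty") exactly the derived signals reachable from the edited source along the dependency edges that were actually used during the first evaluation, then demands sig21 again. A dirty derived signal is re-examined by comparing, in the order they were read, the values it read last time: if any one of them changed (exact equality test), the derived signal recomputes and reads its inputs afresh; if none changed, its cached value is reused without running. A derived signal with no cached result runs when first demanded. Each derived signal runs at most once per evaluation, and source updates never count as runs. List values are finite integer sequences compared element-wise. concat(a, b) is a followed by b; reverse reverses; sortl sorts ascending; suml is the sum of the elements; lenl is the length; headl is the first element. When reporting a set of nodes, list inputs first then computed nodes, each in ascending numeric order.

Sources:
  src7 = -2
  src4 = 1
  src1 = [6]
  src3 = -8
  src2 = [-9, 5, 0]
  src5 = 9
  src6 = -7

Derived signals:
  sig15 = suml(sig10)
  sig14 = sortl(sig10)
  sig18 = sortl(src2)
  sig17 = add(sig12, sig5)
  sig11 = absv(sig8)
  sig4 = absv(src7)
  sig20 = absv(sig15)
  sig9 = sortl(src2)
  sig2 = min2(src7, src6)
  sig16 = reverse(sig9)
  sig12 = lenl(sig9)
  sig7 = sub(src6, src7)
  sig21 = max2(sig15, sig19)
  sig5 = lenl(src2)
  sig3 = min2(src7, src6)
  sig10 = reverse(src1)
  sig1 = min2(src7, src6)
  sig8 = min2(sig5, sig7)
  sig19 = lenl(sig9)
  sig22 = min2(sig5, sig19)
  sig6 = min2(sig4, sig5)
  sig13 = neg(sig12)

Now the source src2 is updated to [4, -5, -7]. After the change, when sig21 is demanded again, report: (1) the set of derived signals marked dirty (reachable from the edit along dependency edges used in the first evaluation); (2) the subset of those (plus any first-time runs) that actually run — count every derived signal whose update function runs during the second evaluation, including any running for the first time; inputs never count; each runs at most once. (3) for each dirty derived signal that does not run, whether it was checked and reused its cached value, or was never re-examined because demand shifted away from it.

The edit dirties: sig9, sig19, sig21.
2 derived signals run: sig9, sig19.
Cache hits after checking: sig21.
Note the absorption at sig19: it re-runs yet its value is the same, leaving the output's value untouched.

First demand of the output computes:
  sig9 = sortl([-9, 5, 0]) = [-9, 0, 5]
  sig10 = reverse([6]) = [6]
  sig15 = suml([6]) = 6
  sig19 = lenl([-9, 0, 5]) = 3
  sig21 = max2(6, 3) = 6

After the edit, cleaning proceeds:
  sig9: a read changed (src2 [-9, 5, 0]->[4, -5, -7]) — executes, giving [-7, -5, 4].
  sig19: a read changed (sig9 [-9, 0, 5]->[-7, -5, 4]) — executes, giving 3 — identical to its old value.
  sig21: dirty, but its reads are unchanged (sig15 unchanged, sig19 unchanged); cached 6 stands.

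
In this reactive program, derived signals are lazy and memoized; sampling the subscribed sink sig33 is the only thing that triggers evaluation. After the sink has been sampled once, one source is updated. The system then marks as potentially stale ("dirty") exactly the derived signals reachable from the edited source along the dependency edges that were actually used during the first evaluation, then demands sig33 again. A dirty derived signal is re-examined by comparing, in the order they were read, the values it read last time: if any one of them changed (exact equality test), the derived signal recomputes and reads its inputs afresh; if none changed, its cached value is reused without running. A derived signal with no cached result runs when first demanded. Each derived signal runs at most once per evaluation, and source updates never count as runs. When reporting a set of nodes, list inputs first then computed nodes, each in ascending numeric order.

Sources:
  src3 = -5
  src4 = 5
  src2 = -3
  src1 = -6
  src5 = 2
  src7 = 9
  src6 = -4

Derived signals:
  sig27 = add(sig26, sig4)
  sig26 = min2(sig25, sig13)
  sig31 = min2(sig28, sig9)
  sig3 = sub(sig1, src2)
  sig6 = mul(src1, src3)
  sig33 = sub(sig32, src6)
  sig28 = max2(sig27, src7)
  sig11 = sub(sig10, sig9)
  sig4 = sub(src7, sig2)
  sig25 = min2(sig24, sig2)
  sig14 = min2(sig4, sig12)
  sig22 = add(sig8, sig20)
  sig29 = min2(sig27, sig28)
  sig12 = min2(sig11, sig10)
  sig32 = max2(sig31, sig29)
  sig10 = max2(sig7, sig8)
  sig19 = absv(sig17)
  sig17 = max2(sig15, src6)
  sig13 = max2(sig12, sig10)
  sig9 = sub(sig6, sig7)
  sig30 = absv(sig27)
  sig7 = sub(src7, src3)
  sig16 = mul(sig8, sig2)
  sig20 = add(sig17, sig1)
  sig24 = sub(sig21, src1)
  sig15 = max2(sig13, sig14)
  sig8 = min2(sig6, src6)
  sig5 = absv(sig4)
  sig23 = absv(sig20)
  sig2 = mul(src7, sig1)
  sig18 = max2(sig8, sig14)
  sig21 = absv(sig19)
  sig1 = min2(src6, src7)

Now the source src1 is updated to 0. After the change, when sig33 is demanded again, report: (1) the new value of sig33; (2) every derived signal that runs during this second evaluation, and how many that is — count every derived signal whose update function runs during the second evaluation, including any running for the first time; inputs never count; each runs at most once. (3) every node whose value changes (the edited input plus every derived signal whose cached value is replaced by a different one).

First demand of the output computes:
  sig1 = min2(-4, 9) = -4
  sig2 = mul(9, -4) = -36
  sig4 = sub(9, -36) = 45
  sig6 = mul(-6, -5) = 30
  sig7 = sub(9, -5) = 14
  sig8 = min2(30, -4) = -4
  sig9 = sub(30, 14) = 16
  sig10 = max2(14, -4) = 14
  sig11 = sub(14, 16) = -2
  sig12 = min2(-2, 14) = -2
  sig13 = max2(-2, 14) = 14
  sig14 = min2(45, -2) = -2
  sig15 = max2(14, -2) = 14
  sig17 = max2(14, -4) = 14
  sig19 = absv(14) = 14
  sig21 = absv(14) = 14
  sig24 = sub(14, -6) = 20
  sig25 = min2(20, -36) = -36
  sig26 = min2(-36, 14) = -36
  sig27 = add(-36, 45) = 9
  sig28 = max2(9, 9) = 9
  sig29 = min2(9, 9) = 9
  sig31 = min2(9, 16) = 9
  sig32 = max2(9, 9) = 9
  sig33 = sub(9, -4) = 13

After the edit, cleaning proceeds:
  sig6: a read changed (src1 -6->0) — executes, giving 0.
  sig8: a read changed (sig6 30->0) — executes, giving -4 — identical to its old value.
  sig9: a read changed (sig6 30->0) — executes, giving -14.
  sig10: dirty, but its reads are unchanged (sig7 unchanged, sig8 unchanged); cached 14 stands.
  sig11: a read changed (sig9 16->-14) — executes, giving 28.
  sig12: a read changed (sig11 -2->28) — executes, giving 14.
  sig13: a read changed (sig12 -2->14) — executes, giving 14 — identical to its old value.
  sig14: a read changed (sig12 -2->14) — executes, giving 14.
  sig15: a read changed (sig14 -2->14) — executes, giving 14 — identical to its old value.
  sig17: dirty, but its reads are unchanged (sig15 unchanged, src6 unchanged); cached 14 stands.
  sig19: dirty, but its reads are unchanged (sig17 unchanged); cached 14 stands.
  sig21: dirty, but its reads are unchanged (sig19 unchanged); cached 14 stands.
  sig24: a read changed (src1 -6->0) — executes, giving 14.
  sig25: a read changed (sig24 20->14) — executes, giving -36 — identical to its old value.
  sig26: dirty, but its reads are unchanged (sig25 unchanged, sig13 unchanged); cached -36 stands.
  sig27: dirty, but its reads are unchanged (sig26 unchanged, sig4 unchanged); cached 9 stands.
  sig28: dirty, but its reads are unchanged (sig27 unchanged, src7 unchanged); cached 9 stands.
  sig29: dirty, but its reads are unchanged (sig27 unchanged, sig28 unchanged); cached 9 stands.
  sig31: a read changed (sig9 16->-14) — executes, giving -14.
  sig32: a read changed (sig31 9->-14) — executes, giving 9 — identical to its old value.
  sig33: dirty, but its reads are unchanged (sig32 unchanged, src6 unchanged); cached 13 stands.

Note where the cutoff bites: sig10 is checked, finds nothing changed, and keeps its cache.

Demanding sig33 again yields 13.
12 derived signals run: sig6, sig8, sig9, sig11, sig12, sig13, sig14, sig15, sig24, sig25, sig31, sig32.
The nodes whose values change: src1, sig6, sig9, sig11, sig12, sig14, sig24, sig31.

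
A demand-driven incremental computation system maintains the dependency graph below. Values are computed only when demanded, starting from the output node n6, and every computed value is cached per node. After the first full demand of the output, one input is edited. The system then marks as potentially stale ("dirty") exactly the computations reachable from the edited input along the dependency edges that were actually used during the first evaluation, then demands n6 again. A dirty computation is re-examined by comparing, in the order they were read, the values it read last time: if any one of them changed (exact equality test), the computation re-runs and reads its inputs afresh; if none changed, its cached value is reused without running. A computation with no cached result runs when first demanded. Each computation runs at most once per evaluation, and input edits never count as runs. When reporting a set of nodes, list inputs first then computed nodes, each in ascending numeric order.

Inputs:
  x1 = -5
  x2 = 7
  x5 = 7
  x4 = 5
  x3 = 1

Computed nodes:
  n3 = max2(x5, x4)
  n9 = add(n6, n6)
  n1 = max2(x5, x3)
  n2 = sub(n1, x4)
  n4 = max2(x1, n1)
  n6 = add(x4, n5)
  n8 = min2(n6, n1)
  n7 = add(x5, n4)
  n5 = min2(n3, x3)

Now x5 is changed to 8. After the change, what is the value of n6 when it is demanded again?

First evaluation (everything demanded from the output):
  n3 = max2(7, 5) = 7
  n5 = min2(7, 1) = 1
  n6 = add(5, 1) = 6

Propagation after the edit:
  n3: runs — x5 7->8; result 8.
  n5: runs — n3 7->8; result 1 (same value as before).
  n6: checked — values it read are unchanged (x4 unchanged, n5 unchanged); reused cached 6 without running.

Key observation: the change is absorbed at n5 — it re-runs but produces the same value, and the output's value is unchanged.

New value of n6: 6.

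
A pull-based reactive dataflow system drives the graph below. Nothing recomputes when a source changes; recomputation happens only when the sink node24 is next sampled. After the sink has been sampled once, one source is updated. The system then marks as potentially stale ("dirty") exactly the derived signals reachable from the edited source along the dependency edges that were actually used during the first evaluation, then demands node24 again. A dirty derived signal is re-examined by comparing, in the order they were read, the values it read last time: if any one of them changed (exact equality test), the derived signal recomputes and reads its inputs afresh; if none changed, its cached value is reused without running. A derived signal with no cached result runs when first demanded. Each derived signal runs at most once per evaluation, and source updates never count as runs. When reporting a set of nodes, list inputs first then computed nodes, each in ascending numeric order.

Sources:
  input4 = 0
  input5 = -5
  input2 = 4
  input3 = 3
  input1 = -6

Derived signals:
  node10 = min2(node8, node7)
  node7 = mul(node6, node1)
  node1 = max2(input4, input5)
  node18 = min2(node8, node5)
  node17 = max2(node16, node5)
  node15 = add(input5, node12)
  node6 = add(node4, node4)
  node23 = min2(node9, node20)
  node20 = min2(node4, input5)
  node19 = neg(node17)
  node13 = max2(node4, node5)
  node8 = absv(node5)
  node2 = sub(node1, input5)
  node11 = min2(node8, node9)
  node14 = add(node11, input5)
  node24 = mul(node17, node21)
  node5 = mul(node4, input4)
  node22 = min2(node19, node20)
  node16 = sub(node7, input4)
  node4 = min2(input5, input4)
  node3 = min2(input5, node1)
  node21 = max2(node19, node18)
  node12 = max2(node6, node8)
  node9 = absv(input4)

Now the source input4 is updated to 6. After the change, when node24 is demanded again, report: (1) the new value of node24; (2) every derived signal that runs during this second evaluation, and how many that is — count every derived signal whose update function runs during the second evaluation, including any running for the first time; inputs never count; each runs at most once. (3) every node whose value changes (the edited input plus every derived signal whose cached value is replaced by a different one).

First evaluation (everything demanded from the output):
  node1 = max2(0, -5) = 0
  node4 = min2(-5, 0) = -5
  node5 = mul(-5, 0) = 0
  node6 = add(-5, -5) = -10
  node7 = mul(-10, 0) = 0
  node8 = absv(0) = 0
  node16 = sub(0, 0) = 0
  node17 = max2(0, 0) = 0
  node18 = min2(0, 0) = 0
  node19 = neg(0) = 0
  node21 = max2(0, 0) = 0
  node24 = mul(0, 0) = 0

Propagation after the edit:
  node1: runs — input4 0->6; result 6.
  node4: runs — input4 0->6; result -5 (same value as before).
  node5: runs — input4 0->6; result -30.
  node6: checked — values it read are unchanged (node4 unchanged, node4 unchanged); reused cached -10 without running.
  node7: runs — node1 0->6; result -60.
  node8: runs — node5 0->-30; result 30.
  node16: runs — node7 0->-60; input4 0->6; result -66.
  node17: runs — node16 0->-66; node5 0->-30; result -30.
  node18: runs — node8 0->30; node5 0->-30; result -30.
  node19: runs — node17 0->-30; result 30.
  node21: runs — node19 0->30; node18 0->-30; result 30.
  node24: runs — node17 0->-30; node21 0->30; result -900.

Key observation: the cutoff stops propagation at node6 — its inputs' values are unchanged, so it reuses its cache.

New value of node24: -900.
Derived signals that run: node1, node4, node5, node7, node8, node16, node17, node18, node19, node21, node24 — 11 in total.
Values that change: input4, node1, node5, node7, node8, node16, node17, node18, node19, node21, node24.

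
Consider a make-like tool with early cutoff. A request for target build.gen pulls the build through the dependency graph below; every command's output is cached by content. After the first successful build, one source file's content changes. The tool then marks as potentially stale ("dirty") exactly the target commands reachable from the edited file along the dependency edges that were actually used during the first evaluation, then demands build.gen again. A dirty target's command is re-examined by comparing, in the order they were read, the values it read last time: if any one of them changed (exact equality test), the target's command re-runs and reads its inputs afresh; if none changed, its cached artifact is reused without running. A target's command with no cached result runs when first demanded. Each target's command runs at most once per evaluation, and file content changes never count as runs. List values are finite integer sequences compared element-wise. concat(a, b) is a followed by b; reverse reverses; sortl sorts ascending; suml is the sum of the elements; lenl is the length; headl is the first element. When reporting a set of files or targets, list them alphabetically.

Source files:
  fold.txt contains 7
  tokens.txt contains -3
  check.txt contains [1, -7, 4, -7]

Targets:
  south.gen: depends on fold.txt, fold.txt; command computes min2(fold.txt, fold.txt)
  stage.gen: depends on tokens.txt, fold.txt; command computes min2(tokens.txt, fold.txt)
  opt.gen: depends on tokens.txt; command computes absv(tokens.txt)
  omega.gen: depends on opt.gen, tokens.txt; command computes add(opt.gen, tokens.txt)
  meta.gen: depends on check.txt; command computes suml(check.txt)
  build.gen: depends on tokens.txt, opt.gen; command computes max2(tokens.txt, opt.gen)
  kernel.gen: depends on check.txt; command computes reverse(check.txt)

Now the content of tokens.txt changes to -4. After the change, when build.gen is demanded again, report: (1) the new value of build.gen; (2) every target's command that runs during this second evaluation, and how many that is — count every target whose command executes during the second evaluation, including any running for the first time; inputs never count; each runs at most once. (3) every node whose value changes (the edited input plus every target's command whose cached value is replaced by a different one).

First demand of the output computes:
  opt.gen = absv(-3) = 3
  build.gen = max2(-3, 3) = 3

After the edit, cleaning proceeds:
  opt.gen: a read changed (tokens.txt -3->-4) — executes, giving 4.
  build.gen: a read changed (tokens.txt -3->-4; opt.gen 3->4) — executes, giving 4.

Demanding build.gen again yields 4.
2 target commands run: build.gen, opt.gen.
The nodes whose values change: build.gen, opt.gen, tokens.txt.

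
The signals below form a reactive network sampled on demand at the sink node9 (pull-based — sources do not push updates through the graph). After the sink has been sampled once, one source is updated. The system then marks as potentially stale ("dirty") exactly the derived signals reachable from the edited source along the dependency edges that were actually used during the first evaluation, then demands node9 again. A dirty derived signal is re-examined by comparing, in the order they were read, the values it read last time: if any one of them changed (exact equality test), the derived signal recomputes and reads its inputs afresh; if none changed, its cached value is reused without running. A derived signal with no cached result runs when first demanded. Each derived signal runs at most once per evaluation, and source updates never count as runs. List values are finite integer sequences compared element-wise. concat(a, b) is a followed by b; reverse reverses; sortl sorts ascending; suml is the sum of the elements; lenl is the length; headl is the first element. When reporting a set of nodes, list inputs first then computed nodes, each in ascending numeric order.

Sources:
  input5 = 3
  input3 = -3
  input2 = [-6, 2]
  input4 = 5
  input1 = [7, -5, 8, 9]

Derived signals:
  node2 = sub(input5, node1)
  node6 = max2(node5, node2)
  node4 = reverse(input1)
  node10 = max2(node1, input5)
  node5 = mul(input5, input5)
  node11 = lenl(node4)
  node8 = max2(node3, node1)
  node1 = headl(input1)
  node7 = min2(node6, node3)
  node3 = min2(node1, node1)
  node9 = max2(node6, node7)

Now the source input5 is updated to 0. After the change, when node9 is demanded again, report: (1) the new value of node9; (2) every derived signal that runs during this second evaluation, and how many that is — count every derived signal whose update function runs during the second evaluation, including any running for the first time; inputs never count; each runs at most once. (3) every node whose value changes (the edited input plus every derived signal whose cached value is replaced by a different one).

Initial pass — values computed on the first demand:
  node1 = headl([7, -5, 8, 9]) = 7
  node2 = sub(3, 7) = -4
  node3 = min2(7, 7) = 7
  node5 = mul(3, 3) = 9
  node6 = max2(9, -4) = 9
  node7 = min2(9, 7) = 7
  node9 = max2(9, 7) = 9

Second demand — change propagation:
  node2: re-runs because input5 3->0; new result -7.
  node5: re-runs because input5 3->0; input5 3->0; new result 0.
  node6: re-runs because node5 9->0; node2 -4->-7; new result 0.
  node7: re-runs because node6 9->0; new result 0.
  node9: re-runs because node6 9->0; node7 7->0; new result 0.

node9 now evaluates to 0.
Run set: node2, node5, node6, node7, node9 (5 run).
Changed values: input5, node2, node5, node6, node7, node9.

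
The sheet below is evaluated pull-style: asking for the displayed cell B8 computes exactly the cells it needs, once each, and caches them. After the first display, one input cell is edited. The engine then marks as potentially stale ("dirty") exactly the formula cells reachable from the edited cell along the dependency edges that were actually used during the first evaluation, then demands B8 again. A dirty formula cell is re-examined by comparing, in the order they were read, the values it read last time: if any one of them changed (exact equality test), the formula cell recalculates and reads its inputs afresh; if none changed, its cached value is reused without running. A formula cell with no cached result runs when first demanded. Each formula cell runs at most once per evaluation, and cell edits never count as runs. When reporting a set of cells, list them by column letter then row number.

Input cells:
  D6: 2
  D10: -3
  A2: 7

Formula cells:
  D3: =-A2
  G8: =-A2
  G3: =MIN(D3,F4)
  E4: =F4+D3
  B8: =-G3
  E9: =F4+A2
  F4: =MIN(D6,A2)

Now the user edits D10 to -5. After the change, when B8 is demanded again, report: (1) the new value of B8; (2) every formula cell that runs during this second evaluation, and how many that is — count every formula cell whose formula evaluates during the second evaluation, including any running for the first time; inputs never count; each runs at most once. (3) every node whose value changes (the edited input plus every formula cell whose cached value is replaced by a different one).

First demand of the output computes:
  D3 = -(7) = -7
  F4 = MIN(2, 7) = 2
  G3 = MIN(-7, 2) = -7
  B8 = -(-7) = 7

After the edit, cleaning proceeds:
  no node depends on D10 at all; the second demand re-runs nothing.

Note the shortcut — nothing in the graph depends on D10 at all, so no recomputation happens.

Demanding B8 again yields 7.
0 formula cells run: none.
The nodes whose values change: D10.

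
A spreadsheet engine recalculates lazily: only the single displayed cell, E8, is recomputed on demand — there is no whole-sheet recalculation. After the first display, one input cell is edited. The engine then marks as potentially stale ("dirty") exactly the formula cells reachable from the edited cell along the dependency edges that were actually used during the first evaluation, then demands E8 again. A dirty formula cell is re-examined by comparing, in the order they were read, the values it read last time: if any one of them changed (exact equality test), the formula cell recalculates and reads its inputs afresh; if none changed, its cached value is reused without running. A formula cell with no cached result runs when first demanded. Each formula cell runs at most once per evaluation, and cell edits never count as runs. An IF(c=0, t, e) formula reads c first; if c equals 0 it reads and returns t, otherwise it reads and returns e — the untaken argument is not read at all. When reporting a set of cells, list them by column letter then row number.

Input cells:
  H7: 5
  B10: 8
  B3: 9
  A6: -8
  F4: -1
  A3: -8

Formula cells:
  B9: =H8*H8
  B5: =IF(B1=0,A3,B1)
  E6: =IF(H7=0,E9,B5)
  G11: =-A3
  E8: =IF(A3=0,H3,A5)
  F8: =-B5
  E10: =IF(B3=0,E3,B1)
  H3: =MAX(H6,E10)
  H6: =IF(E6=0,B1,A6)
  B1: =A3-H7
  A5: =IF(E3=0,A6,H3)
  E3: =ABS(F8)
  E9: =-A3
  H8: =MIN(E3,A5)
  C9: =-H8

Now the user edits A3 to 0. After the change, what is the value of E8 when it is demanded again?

First evaluation (everything demanded from the output):
  B1 = -8 - 5 = -13
  B5 = IF(B1=0: B1=-13 -> else branch B1) = -13
  E6 = IF(H7=0: H7=5 -> else branch B5) = -13
  F8 = -(-13) = 13
  E3 = ABS(13) = 13
  E10 = IF(B3=0: B3=9 -> else branch B1) = -13
  H6 = IF(E6=0: E6=-13 -> else branch A6) = -8
  H3 = MAX(-8, -13) = -8
  A5 = IF(E3=0: E3=13 -> else branch H3) = -8
  E8 = IF(A3=0: A3=-8 -> else branch A5) = -8

Propagation after the edit:
  B1: runs — A3 -8->0; result -5.
  B5: runs — B1 -13->-5; B1 -13->-5; result -5.
  E6: runs — B5 -13->-5; result -5.
  F8: marked dirty but never re-examined — demand shifted away from it.
  E3: marked dirty but never re-examined — demand shifted away from it.
  E10: runs — B1 -13->-5; result -5.
  H6: runs — E6 -13->-5; result -8 (same value as before).
  H3: runs — E10 -13->-5; result -5.
  A5: marked dirty but never re-examined — demand shifted away from it.
  E8: runs — A3 -8->0; result -5.

Key observation: a condition flipped, so demand moved to the other branch — A5, E3, F8 are never re-examined.

New value of E8: -5.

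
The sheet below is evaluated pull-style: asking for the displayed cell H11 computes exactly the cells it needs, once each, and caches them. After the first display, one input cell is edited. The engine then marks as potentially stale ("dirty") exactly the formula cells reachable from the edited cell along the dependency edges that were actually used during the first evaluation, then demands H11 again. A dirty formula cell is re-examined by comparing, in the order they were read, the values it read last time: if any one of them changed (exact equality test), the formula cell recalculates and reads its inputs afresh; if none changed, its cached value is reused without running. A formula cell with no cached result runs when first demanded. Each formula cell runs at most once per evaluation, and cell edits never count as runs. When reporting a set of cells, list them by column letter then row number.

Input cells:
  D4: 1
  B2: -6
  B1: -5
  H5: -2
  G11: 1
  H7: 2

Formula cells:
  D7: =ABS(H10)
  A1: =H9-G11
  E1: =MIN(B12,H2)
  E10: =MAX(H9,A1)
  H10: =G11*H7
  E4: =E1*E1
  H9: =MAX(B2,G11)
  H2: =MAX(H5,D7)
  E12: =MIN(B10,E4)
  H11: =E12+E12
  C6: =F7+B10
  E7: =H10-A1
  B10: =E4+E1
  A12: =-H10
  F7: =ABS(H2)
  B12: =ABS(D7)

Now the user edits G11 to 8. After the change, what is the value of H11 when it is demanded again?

First demand of the output computes:
  H10 = 1 * 2 = 2
  D7 = ABS(2) = 2
  B12 = ABS(2) = 2
  H2 = MAX(-2, 2) = 2
  E1 = MIN(2, 2) = 2
  E4 = 2 * 2 = 4
  B10 = 4 + 2 = 6
  E12 = MIN(6, 4) = 4
  H11 = 4 + 4 = 8

After the edit, cleaning proceeds:
  H10: a read changed (G11 1->8) — executes, giving 16.
  D7: a read changed (H10 2->16) — executes, giving 16.
  B12: a read changed (D7 2->16) — executes, giving 16.
  H2: a read changed (D7 2->16) — executes, giving 16.
  E1: a read changed (B12 2->16; H2 2->16) — executes, giving 16.
  E4: a read changed (E1 2->16; E1 2->16) — executes, giving 256.
  B10: a read changed (E4 4->256; E1 2->16) — executes, giving 272.
  E12: a read changed (B10 6->272; E4 4->256) — executes, giving 256.
  H11: a read changed (E12 4->256; E12 4->256) — executes, giving 512.

Demanding H11 again yields 512.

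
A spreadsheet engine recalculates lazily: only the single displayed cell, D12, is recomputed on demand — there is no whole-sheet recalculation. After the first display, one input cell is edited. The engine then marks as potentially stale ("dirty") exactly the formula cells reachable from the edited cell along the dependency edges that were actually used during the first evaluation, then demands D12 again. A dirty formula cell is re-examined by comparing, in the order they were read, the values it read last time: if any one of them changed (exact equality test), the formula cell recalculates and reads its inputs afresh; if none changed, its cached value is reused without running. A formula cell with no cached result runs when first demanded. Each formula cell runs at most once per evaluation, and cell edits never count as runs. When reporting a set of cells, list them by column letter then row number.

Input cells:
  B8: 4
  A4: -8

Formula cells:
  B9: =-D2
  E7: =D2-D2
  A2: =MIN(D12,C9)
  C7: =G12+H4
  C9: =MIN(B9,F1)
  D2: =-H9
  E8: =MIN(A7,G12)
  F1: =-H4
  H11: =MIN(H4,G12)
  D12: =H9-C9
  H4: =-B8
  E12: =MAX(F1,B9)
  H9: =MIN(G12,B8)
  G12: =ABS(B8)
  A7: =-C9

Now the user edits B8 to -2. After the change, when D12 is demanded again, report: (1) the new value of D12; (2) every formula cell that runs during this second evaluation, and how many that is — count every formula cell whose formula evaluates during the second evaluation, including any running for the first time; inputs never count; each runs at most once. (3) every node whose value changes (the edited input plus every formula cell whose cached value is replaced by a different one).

First evaluation (everything demanded from the output):
  G12 = ABS(4) = 4
  H4 = -(4) = -4
  F1 = -(-4) = 4
  H9 = MIN(4, 4) = 4
  D2 = -(4) = -4
  B9 = -(-4) = 4
  C9 = MIN(4, 4) = 4
  D12 = 4 - 4 = 0

Propagation after the edit:
  G12: runs — B8 4->-2; result 2.
  H4: runs — B8 4->-2; result 2.
  F1: runs — H4 -4->2; result -2.
  H9: runs — G12 4->2; B8 4->-2; result -2.
  D2: runs — H9 4->-2; result 2.
  B9: runs — D2 -4->2; result -2.
  C9: runs — B9 4->-2; F1 4->-2; result -2.
  D12: runs — H9 4->-2; C9 4->-2; result 0 (same value as before).

New value of D12: 0.
Formula cells that run: B9, C9, D2, D12, F1, G12, H4, H9 — 8 in total.
Values that change: B8, B9, C9, D2, F1, G12, H4, H9.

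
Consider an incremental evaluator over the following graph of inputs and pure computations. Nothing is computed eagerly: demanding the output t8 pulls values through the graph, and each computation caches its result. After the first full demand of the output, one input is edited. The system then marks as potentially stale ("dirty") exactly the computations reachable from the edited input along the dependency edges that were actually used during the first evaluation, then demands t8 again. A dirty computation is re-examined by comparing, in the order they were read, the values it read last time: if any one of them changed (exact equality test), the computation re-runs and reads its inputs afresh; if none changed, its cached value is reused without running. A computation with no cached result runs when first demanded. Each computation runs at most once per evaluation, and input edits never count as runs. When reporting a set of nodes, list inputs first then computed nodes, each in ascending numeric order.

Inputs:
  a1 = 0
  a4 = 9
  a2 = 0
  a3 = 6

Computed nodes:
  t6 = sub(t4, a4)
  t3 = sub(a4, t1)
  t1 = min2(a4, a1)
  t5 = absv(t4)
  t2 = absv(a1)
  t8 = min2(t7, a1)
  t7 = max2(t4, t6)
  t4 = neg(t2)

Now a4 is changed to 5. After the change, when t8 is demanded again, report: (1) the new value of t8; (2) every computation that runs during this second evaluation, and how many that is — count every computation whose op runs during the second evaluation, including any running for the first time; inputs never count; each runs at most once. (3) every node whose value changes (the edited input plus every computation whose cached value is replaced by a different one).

Initial pass — values computed on the first demand:
  t2 = absv(0) = 0
  t4 = neg(0) = 0
  t6 = sub(0, 9) = -9
  t7 = max2(0, -9) = 0
  t8 = min2(0, 0) = 0

Second demand — change propagation:
  t6: re-runs because a4 9->5; new result -5.
  t7: re-runs because t6 -9->-5; new result 0 (unchanged).
  t8: re-examined; everything it read last time is the same (t7 unchanged, a1 unchanged) — cache 0 kept, no run.

The important point: t7 recomputes to an identical value, and the output ends up unchanged.

t8 now evaluates to 0.
Run set: t6, t7 (2 run).
Changed values: a4, t6.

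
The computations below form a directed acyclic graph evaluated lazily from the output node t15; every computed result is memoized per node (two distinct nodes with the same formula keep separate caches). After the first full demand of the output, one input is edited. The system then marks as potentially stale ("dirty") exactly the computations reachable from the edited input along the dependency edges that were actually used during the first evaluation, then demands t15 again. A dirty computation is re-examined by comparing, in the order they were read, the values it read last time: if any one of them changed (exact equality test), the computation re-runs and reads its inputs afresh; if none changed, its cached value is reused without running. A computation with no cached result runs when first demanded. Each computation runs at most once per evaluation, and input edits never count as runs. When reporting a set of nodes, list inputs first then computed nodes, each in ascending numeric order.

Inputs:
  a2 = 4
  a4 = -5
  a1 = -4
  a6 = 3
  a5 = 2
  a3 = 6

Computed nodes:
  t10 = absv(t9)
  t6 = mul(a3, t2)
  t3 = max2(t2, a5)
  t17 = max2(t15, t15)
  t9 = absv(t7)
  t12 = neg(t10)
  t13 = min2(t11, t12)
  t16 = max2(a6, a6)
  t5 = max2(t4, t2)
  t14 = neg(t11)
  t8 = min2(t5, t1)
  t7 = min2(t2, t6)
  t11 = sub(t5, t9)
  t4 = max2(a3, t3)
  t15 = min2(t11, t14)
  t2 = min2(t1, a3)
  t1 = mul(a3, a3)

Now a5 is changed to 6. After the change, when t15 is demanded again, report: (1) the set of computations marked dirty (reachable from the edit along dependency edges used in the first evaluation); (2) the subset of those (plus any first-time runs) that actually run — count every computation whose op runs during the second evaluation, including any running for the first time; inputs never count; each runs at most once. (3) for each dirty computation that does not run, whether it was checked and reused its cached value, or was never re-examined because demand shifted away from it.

The edit dirties: t3, t4, t5, t11, t14, t15.
1 computations run: t3.
Cache hits after checking: t4, t5, t11, t14, t15.
Note the absorption at t3: it re-runs yet its value is the same, leaving the output's value untouched.

First demand of the output computes:
  t1 = mul(6, 6) = 36
  t2 = min2(36, 6) = 6
  t3 = max2(6, 2) = 6
  t4 = max2(6, 6) = 6
  t5 = max2(6, 6) = 6
  t6 = mul(6, 6) = 36
  t7 = min2(6, 36) = 6
  t9 = absv(6) = 6
  t11 = sub(6, 6) = 0
  t14 = neg(0) = 0
  t15 = min2(0, 0) = 0

After the edit, cleaning proceeds:
  t3: a read changed (a5 2->6) — executes, giving 6 — identical to its old value.
  t4: dirty, but its reads are unchanged (a3 unchanged, t3 unchanged); cached 6 stands.
  t5: dirty, but its reads are unchanged (t4 unchanged, t2 unchanged); cached 6 stands.
  t11: dirty, but its reads are unchanged (t5 unchanged, t9 unchanged); cached 0 stands.
  t14: dirty, but its reads are unchanged (t11 unchanged); cached 0 stands.
  t15: dirty, but its reads are unchanged (t11 unchanged, t14 unchanged); cached 0 stands.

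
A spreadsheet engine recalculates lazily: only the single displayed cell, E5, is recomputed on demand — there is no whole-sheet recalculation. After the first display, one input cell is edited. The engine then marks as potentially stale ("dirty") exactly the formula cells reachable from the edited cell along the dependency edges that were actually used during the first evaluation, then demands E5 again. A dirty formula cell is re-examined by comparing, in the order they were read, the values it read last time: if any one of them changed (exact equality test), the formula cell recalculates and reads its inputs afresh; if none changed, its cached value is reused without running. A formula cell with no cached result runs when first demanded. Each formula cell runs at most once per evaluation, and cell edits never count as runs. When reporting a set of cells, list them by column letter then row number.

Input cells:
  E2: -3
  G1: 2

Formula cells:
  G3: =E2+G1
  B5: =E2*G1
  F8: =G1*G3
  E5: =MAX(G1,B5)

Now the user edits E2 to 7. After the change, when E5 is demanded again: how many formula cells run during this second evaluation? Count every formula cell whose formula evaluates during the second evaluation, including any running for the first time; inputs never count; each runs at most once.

Formula cells that run: B5, E5 — 2 in total.

First evaluation (everything demanded from the output):
  B5 = -3 * 2 = -6
  E5 = MAX(2, -6) = 2

Propagation after the edit:
  B5: runs — E2 -3->7; result 14.
  E5: runs — B5 -6->14; result 14.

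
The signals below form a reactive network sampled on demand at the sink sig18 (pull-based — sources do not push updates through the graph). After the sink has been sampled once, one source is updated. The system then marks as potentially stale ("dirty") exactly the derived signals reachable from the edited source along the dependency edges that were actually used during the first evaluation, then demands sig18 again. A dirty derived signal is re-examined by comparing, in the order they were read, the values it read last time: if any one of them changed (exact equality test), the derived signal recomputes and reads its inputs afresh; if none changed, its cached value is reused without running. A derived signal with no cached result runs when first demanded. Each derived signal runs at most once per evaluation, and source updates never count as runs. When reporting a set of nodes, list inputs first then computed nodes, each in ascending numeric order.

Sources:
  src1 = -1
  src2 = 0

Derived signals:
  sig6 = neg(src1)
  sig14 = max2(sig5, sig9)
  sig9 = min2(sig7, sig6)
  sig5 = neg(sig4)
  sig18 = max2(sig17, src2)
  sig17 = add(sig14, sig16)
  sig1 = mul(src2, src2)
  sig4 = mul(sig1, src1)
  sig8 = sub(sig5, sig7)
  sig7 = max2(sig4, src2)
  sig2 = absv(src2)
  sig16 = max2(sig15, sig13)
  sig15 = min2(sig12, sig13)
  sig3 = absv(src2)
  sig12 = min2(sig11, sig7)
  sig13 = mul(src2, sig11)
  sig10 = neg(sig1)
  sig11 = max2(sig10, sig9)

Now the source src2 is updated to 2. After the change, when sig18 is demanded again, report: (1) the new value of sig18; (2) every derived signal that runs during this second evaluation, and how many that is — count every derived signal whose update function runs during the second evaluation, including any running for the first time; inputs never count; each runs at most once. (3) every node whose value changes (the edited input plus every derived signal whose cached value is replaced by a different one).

sig18 now evaluates to 6.
Run set: sig1, sig4, sig5, sig7, sig9, sig10, sig11, sig12, sig13, sig14, sig15, sig16, sig17, sig18 (14 run).
Changed values: src2, sig1, sig4, sig5, sig7, sig9, sig10, sig11, sig12, sig13, sig14, sig15, sig16, sig17, sig18.

Initial pass — values computed on the first demand:
  sig1 = mul(0, 0) = 0
  sig4 = mul(0, -1) = 0
  sig5 = neg(0) = 0
  sig6 = neg(-1) = 1
  sig7 = max2(0, 0) = 0
  sig9 = min2(0, 1) = 0
  sig10 = neg(0) = 0
  sig11 = max2(0, 0) = 0
  sig12 = min2(0, 0) = 0
  sig13 = mul(0, 0) = 0
  sig14 = max2(0, 0) = 0
  sig15 = min2(0, 0) = 0
  sig16 = max2(0, 0) = 0
  sig17 = add(0, 0) = 0
  sig18 = max2(0, 0) = 0

Second demand — change propagation:
  sig1: re-runs because src2 0->2; src2 0->2; new result 4.
  sig4: re-runs because sig1 0->4; new result -4.
  sig5: re-runs because sig4 0->-4; new result 4.
  sig7: re-runs because sig4 0->-4; src2 0->2; new result 2.
  sig9: re-runs because sig7 0->2; new result 1.
  sig10: re-runs because sig1 0->4; new result -4.
  sig11: re-runs because sig10 0->-4; sig9 0->1; new result 1.
  sig12: re-runs because sig11 0->1; sig7 0->2; new result 1.
  sig13: re-runs because src2 0->2; sig11 0->1; new result 2.
  sig14: re-runs because sig5 0->4; sig9 0->1; new result 4.
  sig15: re-runs because sig12 0->1; sig13 0->2; new result 1.
  sig16: re-runs because sig15 0->1; sig13 0->2; new result 2.
  sig17: re-runs because sig14 0->4; sig16 0->2; new result 6.
  sig18: re-runs because sig17 0->6; src2 0->2; new result 6.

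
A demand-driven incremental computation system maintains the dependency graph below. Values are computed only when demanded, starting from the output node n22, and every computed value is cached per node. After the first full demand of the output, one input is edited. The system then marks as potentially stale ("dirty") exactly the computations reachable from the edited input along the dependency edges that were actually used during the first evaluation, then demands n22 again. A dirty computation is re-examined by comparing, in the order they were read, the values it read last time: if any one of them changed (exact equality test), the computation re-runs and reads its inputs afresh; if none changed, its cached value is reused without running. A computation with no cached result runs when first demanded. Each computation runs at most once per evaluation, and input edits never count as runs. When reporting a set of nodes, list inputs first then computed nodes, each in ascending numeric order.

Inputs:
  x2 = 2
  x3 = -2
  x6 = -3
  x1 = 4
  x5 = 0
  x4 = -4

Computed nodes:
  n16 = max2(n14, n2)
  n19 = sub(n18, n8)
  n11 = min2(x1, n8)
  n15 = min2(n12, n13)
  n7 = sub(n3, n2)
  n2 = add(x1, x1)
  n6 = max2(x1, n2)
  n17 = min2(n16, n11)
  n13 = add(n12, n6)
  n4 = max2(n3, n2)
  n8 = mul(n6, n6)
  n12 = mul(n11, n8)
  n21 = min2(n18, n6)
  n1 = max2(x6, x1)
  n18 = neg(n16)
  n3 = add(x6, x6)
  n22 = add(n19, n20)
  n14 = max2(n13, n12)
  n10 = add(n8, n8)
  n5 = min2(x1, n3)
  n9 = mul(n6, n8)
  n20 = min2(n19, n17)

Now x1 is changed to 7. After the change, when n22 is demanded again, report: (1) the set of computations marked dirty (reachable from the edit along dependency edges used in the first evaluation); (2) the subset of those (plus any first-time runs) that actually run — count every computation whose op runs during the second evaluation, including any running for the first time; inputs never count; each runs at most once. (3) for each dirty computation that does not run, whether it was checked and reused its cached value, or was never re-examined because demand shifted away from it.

Marked dirty: n2, n6, n8, n11, n12, n13, n14, n16, n17, n18, n19, n20, n22.
Computations that run: n2, n6, n8, n11, n12, n13, n14, n16, n17, n18, n19, n20, n22 — 13 in total.
Every dirty computation ran.

First evaluation (everything demanded from the output):
  n2 = add(4, 4) = 8
  n6 = max2(4, 8) = 8
  n8 = mul(8, 8) = 64
  n11 = min2(4, 64) = 4
  n12 = mul(4, 64) = 256
  n13 = add(256, 8) = 264
  n14 = max2(264, 256) = 264
  n16 = max2(264, 8) = 264
  n17 = min2(264, 4) = 4
  n18 = neg(264) = -264
  n19 = sub(-264, 64) = -328
  n20 = min2(-328, 4) = -328
  n22 = add(-328, -328) = -656

Propagation after the edit:
  n2: runs — x1 4->7; x1 4->7; result 14.
  n6: runs — x1 4->7; n2 8->14; result 14.
  n8: runs — n6 8->14; n6 8->14; result 196.
  n11: runs — x1 4->7; n8 64->196; result 7.
  n12: runs — n11 4->7; n8 64->196; result 1372.
  n13: runs — n12 256->1372; n6 8->14; result 1386.
  n14: runs — n13 264->1386; n12 256->1372; result 1386.
  n16: runs — n14 264->1386; n2 8->14; result 1386.
  n17: runs — n16 264->1386; n11 4->7; result 7.
  n18: runs — n16 264->1386; result -1386.
  n19: runs — n18 -264->-1386; n8 64->196; result -1582.
  n20: runs — n19 -328->-1582; n17 4->7; result -1582.
  n22: runs — n19 -328->-1582; n20 -328->-1582; result -3164.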